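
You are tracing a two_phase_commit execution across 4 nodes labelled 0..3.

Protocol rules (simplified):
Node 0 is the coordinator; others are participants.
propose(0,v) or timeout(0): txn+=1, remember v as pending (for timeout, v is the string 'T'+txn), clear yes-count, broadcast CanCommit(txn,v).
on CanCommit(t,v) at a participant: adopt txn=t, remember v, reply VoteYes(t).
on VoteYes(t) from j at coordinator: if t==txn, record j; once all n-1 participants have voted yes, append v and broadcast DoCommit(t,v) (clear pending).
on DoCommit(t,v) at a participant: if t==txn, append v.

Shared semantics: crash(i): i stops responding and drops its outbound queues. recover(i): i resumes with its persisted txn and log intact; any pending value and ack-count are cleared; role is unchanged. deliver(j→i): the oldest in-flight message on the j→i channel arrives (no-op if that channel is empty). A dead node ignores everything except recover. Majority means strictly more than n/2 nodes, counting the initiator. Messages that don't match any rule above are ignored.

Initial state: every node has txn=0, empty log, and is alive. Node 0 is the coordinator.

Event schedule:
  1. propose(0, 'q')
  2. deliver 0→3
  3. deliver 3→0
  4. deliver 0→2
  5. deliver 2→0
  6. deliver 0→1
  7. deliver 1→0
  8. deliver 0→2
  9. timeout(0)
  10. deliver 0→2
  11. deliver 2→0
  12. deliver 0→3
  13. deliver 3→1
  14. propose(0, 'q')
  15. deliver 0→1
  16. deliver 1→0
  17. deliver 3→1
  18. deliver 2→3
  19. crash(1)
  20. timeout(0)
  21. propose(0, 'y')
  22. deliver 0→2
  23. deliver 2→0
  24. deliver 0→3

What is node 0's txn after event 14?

3

step 1 propose(0,'q'): 0={coor,t=1,log=-}
step 2 deliver 0→3: 3={part,t=1,log=-}
step 3 deliver 3→0: —
step 4 deliver 0→2: 2={part,t=1,log=-}
step 5 deliver 2→0: —
step 6 deliver 0→1: 1={part,t=1,log=-}
step 7 deliver 1→0: 0={coor,t=1,log=q}
step 8 deliver 0→2: 2={part,t=1,log=q}
step 9 timeout(0): 0={coor,t=2,log=q}
step 10 deliver 0→2: 2={part,t=2,log=q}
step 11 deliver 2→0: —
step 12 deliver 0→3: 3={part,t=1,log=q}
step 13 deliver 3→1: —
step 14 propose(0,'q'): 0={coor,t=3,log=q}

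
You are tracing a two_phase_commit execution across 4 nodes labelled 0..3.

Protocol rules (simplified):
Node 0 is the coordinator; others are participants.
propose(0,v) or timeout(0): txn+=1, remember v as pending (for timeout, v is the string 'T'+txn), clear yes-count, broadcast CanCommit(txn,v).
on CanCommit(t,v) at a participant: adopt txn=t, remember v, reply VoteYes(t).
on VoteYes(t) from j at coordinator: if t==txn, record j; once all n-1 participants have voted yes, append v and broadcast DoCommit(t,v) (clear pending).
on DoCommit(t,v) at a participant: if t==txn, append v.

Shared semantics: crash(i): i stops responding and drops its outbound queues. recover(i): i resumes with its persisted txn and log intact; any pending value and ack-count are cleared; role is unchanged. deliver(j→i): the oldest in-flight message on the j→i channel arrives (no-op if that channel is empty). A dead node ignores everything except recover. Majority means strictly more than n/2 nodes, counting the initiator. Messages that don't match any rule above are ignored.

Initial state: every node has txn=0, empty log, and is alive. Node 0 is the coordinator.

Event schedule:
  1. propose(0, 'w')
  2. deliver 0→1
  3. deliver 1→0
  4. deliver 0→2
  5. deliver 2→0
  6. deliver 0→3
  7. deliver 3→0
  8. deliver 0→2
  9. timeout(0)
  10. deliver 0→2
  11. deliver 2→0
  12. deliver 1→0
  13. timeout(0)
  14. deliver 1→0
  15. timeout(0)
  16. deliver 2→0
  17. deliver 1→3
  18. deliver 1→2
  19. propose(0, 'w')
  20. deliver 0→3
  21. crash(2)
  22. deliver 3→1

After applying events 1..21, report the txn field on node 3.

1

step 1 propose(0,'w'): 0={coor,t=1,log=-}
step 2 deliver 0→1: 1={part,t=1,log=-}
step 3 deliver 1→0: —
step 4 deliver 0→2: 2={part,t=1,log=-}
step 5 deliver 2→0: —
step 6 deliver 0→3: 3={part,t=1,log=-}
step 7 deliver 3→0: 0={coor,t=1,log=w}
step 8 deliver 0→2: 2={part,t=1,log=w}
step 9 timeout(0): 0={coor,t=2,log=w}
step 10 deliver 0→2: 2={part,t=2,log=w}
step 11 deliver 2→0: —
step 12 deliver 1→0: —
step 13 timeout(0): 0={coor,t=3,log=w}
step 14 deliver 1→0: —
step 15 timeout(0): 0={coor,t=4,log=w}
step 16 deliver 2→0: —
step 17 deliver 1→3: —
step 18 deliver 1→2: —
step 19 propose(0,'w'): 0={coor,t=5,log=w}
step 20 deliver 0→3: 3={part,t=1,log=w}
step 21 crash(2): 2={✗part,t=2,log=w}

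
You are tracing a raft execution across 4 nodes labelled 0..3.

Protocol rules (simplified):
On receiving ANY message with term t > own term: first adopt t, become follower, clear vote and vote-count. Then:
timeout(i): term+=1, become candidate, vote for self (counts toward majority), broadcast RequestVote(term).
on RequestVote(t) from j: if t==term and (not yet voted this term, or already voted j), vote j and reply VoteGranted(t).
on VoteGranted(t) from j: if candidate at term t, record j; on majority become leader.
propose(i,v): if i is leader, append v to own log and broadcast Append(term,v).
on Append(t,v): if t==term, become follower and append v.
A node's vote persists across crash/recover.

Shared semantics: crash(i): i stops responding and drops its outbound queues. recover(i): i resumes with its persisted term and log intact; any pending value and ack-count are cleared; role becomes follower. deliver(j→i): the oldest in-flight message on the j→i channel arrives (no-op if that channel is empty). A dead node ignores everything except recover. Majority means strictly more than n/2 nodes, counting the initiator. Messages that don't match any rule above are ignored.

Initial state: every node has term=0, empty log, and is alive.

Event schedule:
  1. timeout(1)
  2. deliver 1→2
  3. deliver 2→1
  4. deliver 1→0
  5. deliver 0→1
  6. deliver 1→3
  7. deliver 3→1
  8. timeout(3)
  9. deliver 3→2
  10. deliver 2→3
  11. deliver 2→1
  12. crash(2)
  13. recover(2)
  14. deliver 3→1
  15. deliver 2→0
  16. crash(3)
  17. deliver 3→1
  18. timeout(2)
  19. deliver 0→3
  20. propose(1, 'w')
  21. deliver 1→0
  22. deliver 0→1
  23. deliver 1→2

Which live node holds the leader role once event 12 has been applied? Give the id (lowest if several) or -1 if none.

1

[1] timeout(1) → N1(cand t1 [-])
[2] deliver 1→2 → N2(foll t1 [-])
[3] deliver 2→1 → ∅
[4] deliver 1→0 → N0(foll t1 [-])
[5] deliver 0→1 → N1(lead t1 [-])
[6] deliver 1→3 → N3(foll t1 [-])
[7] deliver 3→1 → ∅
[8] timeout(3) → N3(cand t2 [-])
[9] deliver 3→2 → N2(foll t2 [-])
[10] deliver 2→3 → ∅
[11] deliver 2→1 → ∅
[12] crash(2) → N2(✗foll t2 [-])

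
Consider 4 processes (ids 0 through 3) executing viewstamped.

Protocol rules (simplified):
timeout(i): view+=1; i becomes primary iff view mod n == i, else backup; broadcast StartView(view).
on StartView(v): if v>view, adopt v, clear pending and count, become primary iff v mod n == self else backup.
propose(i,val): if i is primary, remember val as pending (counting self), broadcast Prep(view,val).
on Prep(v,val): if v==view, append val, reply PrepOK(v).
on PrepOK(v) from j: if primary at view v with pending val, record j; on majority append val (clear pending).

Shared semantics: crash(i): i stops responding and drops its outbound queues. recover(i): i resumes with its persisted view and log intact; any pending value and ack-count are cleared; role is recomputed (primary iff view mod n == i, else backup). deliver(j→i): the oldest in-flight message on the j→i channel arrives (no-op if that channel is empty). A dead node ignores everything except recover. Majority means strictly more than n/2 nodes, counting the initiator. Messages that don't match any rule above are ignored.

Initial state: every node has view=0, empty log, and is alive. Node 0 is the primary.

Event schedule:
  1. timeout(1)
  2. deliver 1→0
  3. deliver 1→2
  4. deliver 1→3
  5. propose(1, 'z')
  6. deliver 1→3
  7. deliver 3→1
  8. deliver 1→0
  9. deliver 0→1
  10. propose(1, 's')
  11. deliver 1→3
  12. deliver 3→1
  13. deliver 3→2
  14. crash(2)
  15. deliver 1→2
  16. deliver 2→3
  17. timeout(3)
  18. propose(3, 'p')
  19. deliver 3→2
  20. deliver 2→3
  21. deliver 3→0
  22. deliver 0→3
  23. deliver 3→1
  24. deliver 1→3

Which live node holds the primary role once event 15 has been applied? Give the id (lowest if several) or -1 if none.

after 1 — timeout(1): n1:prim/v1/[-]
after 2 — deliver 1→0: n0:back/v1/[-]
after 3 — deliver 1→2: n2:back/v1/[-]
after 4 — deliver 1→3: n3:back/v1/[-]
after 5 — propose(1,'z'): ·
after 6 — deliver 1→3: n3:back/v1/[z]
after 7 — deliver 3→1: ·
after 8 — deliver 1→0: n0:back/v1/[z]
after 9 — deliver 0→1: n1:prim/v1/[z]
after 10 — propose(1,'s'): ·
after 11 — deliver 1→3: n3:back/v1/[z,s]
after 12 — deliver 3→1: ·
after 13 — deliver 3→2: ·
after 14 — crash(2): n2:✗back/v1/[-]
after 15 — deliver 1→2: ·

1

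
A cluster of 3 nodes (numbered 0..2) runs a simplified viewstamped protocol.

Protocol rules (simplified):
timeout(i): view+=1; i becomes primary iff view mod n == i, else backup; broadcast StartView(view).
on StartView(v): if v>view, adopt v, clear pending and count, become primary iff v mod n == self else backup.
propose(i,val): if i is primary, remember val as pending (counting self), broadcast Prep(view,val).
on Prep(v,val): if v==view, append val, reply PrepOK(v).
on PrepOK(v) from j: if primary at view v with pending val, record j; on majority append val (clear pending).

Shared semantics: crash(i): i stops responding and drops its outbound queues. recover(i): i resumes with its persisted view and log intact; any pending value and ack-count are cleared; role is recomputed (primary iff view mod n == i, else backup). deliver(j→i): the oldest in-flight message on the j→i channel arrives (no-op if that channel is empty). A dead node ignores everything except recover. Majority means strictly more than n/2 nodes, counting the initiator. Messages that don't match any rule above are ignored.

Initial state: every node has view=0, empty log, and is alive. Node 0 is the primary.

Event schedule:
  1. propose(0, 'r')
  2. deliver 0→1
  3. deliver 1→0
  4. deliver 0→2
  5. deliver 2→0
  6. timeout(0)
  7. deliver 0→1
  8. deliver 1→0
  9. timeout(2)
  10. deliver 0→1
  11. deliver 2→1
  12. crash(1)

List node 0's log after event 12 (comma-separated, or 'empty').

r

[1] propose(0,'r') → ∅
[2] deliver 0→1 → N1(back v0 [r])
[3] deliver 1→0 → N0(prim v0 [r])
[4] deliver 0→2 → N2(back v0 [r])
[5] deliver 2→0 → ∅
[6] timeout(0) → N0(back v1 [r])
[7] deliver 0→1 → N1(prim v1 [r])
[8] deliver 1→0 → ∅
[9] timeout(2) → N2(back v1 [r])
[10] deliver 0→1 → ∅
[11] deliver 2→1 → ∅
[12] crash(1) → N1(✗prim v1 [r])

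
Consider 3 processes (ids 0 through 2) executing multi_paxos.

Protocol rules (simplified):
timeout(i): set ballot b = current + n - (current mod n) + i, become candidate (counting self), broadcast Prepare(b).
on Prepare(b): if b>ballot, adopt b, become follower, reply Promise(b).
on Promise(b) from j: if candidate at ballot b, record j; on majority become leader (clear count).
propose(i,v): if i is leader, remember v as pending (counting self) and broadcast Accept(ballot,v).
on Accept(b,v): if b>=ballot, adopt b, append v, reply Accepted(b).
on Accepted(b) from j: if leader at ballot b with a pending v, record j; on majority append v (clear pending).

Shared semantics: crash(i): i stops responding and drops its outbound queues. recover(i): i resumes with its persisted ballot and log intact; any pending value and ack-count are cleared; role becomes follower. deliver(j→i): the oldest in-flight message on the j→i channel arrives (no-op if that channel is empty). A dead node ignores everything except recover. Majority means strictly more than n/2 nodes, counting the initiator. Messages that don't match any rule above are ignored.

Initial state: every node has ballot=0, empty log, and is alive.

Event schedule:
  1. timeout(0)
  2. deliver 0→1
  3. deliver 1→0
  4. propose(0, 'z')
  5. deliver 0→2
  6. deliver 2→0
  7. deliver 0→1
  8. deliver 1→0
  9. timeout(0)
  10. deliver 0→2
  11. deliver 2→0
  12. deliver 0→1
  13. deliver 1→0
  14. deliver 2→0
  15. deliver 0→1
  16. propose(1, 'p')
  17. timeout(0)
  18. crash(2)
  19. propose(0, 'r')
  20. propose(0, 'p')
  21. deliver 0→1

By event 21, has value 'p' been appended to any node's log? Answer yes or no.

e1 timeout(0): 0[cand,b=3,-]
e2 deliver 0→1: 1[foll,b=3,-]
e3 deliver 1→0: 0[lead,b=3,-]
e4 propose(0,'z'): ·
e5 deliver 0→2: 2[foll,b=3,-]
e6 deliver 2→0: ·
e7 deliver 0→1: 1[foll,b=3,z]
e8 deliver 1→0: 0[lead,b=3,z]
e9 timeout(0): 0[cand,b=6,z]
e10 deliver 0→2: 2[foll,b=3,z]
e11 deliver 2→0: ·
e12 deliver 0→1: 1[foll,b=6,z]
e13 deliver 1→0: 0[lead,b=6,z]
e14 deliver 2→0: ·
e15 deliver 0→1: ·
e16 propose(1,'p'): ·
e17 timeout(0): 0[cand,b=9,z]
e18 crash(2): 2[✗foll,b=3,z]
e19 propose(0,'r'): ·
e20 propose(0,'p'): ·
e21 deliver 0→1: 1[foll,b=9,z]

no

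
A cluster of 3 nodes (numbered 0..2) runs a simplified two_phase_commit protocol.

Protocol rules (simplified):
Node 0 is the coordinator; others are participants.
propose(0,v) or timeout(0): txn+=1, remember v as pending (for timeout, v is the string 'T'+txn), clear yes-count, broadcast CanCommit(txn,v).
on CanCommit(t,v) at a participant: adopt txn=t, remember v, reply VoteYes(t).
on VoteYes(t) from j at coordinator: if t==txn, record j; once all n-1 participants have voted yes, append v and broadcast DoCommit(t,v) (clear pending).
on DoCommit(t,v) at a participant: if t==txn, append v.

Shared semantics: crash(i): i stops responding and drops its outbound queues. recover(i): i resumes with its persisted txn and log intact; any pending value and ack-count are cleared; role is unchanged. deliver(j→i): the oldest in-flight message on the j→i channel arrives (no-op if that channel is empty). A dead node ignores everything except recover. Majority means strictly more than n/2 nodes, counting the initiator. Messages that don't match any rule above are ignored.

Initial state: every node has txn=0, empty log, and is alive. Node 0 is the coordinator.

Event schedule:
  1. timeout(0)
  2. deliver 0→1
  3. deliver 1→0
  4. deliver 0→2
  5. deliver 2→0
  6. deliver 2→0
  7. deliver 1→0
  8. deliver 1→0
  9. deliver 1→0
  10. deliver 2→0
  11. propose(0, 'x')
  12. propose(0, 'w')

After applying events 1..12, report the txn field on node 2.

after 1 — timeout(0): n0:coor/t1/[-]
after 2 — deliver 0→1: n1:part/t1/[-]
after 3 — deliver 1→0: ·
after 4 — deliver 0→2: n2:part/t1/[-]
after 5 — deliver 2→0: n0:coor/t1/[T1]
after 6 — deliver 2→0: ·
after 7 — deliver 1→0: ·
after 8 — deliver 1→0: ·
after 9 — deliver 1→0: ·
after 10 — deliver 2→0: ·
after 11 — propose(0,'x'): n0:coor/t2/[T1]
after 12 — propose(0,'w'): n0:coor/t3/[T1]

1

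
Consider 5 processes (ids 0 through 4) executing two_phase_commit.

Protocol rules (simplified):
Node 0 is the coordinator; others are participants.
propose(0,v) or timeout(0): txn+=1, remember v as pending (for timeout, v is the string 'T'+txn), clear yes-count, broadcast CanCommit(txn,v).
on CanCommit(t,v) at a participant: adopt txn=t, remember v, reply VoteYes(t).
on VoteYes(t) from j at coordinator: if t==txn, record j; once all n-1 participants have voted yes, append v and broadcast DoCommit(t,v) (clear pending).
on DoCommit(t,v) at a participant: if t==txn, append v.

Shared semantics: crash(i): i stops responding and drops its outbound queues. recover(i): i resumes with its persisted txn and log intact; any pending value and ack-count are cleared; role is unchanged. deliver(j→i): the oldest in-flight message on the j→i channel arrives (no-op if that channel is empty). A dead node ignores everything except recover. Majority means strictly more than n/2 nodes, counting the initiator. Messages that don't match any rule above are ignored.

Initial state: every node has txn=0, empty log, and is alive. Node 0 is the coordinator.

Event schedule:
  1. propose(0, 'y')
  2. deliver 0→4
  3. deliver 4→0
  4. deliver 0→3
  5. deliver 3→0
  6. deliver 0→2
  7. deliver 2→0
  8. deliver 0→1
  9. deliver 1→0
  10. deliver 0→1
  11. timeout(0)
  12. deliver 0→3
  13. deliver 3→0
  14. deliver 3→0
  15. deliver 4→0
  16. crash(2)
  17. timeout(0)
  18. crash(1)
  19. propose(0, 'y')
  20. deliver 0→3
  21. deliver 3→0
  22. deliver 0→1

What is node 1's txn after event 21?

after 1 — propose(0,'y'): n0:coor/t1/[-]
after 2 — deliver 0→4: n4:part/t1/[-]
after 3 — deliver 4→0: ·
after 4 — deliver 0→3: n3:part/t1/[-]
after 5 — deliver 3→0: ·
after 6 — deliver 0→2: n2:part/t1/[-]
after 7 — deliver 2→0: ·
after 8 — deliver 0→1: n1:part/t1/[-]
after 9 — deliver 1→0: n0:coor/t1/[y]
after 10 — deliver 0→1: n1:part/t1/[y]
after 11 — timeout(0): n0:coor/t2/[y]
after 12 — deliver 0→3: n3:part/t1/[y]
after 13 — deliver 3→0: ·
after 14 — deliver 3→0: ·
after 15 — deliver 4→0: ·
after 16 — crash(2): n2:✗part/t1/[-]
after 17 — timeout(0): n0:coor/t3/[y]
after 18 — crash(1): n1:✗part/t1/[y]
after 19 — propose(0,'y'): n0:coor/t4/[y]
after 20 — deliver 0→3: n3:part/t2/[y]
after 21 — deliver 3→0: ·

1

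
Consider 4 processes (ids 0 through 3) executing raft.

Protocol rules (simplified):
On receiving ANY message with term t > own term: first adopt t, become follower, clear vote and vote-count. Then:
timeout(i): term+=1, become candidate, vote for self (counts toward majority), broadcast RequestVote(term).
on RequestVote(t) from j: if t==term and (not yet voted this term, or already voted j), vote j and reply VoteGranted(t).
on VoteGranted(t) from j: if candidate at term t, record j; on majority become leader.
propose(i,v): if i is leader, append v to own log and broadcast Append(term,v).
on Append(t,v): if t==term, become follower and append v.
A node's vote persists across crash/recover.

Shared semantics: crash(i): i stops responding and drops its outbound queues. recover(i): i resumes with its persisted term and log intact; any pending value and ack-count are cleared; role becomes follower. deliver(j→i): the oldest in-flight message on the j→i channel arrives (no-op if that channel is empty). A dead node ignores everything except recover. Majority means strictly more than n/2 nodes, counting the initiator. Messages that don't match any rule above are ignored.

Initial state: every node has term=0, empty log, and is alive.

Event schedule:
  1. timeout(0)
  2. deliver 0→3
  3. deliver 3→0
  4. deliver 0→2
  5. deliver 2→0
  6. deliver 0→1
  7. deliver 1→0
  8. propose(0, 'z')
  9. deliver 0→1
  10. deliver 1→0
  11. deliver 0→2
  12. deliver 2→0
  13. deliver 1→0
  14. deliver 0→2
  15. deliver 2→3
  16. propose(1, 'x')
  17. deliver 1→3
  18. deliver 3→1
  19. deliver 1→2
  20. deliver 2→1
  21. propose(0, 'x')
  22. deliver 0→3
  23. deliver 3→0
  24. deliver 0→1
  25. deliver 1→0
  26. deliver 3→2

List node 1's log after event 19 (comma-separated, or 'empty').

z

1. timeout(0):  <0:cand t1 ->
2. deliver 0→3:  <3:foll t1 ->
3. deliver 3→0:  nop
4. deliver 0→2:  <2:foll t1 ->
5. deliver 2→0:  <0:lead t1 ->
6. deliver 0→1:  <1:foll t1 ->
7. deliver 1→0:  nop
8. propose(0,'z'):  <0:lead t1 z>
9. deliver 0→1:  <1:foll t1 z>
10. deliver 1→0:  nop
11. deliver 0→2:  <2:foll t1 z>
12. deliver 2→0:  nop
13. deliver 1→0:  nop
14. deliver 0→2:  nop
15. deliver 2→3:  nop
16. propose(1,'x'):  nop
17. deliver 1→3:  nop
18. deliver 3→1:  nop
19. deliver 1→2:  nop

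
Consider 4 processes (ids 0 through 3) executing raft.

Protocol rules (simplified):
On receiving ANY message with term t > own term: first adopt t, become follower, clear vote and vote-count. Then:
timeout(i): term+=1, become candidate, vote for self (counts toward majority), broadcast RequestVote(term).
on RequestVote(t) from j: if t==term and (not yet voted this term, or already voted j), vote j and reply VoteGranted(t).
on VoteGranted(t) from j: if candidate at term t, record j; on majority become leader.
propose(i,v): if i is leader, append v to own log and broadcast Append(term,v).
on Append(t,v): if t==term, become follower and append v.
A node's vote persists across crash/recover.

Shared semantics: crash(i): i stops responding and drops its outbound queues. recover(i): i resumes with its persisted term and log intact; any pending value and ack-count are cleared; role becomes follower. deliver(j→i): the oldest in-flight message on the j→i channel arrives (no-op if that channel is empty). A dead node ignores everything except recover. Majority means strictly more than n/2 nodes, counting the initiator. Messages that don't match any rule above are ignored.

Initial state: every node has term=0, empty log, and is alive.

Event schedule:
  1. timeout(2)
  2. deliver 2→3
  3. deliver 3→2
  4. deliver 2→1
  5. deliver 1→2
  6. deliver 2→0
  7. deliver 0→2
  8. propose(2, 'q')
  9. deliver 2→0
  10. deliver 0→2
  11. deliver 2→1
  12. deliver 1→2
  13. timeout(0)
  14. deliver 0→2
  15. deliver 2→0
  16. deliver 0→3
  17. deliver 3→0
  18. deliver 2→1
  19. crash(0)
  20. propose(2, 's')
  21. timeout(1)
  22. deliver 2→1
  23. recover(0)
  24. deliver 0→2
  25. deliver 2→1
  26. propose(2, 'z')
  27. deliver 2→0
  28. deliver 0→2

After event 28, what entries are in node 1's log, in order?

q

after 1 — timeout(2): n2:cand/t1/[-]
after 2 — deliver 2→3: n3:foll/t1/[-]
after 3 — deliver 3→2: ·
after 4 — deliver 2→1: n1:foll/t1/[-]
after 5 — deliver 1→2: n2:lead/t1/[-]
after 6 — deliver 2→0: n0:foll/t1/[-]
after 7 — deliver 0→2: ·
after 8 — propose(2,'q'): n2:lead/t1/[q]
after 9 — deliver 2→0: n0:foll/t1/[q]
after 10 — deliver 0→2: ·
after 11 — deliver 2→1: n1:foll/t1/[q]
after 12 — deliver 1→2: ·
after 13 — timeout(0): n0:cand/t2/[q]
after 14 — deliver 0→2: n2:foll/t2/[q]
after 15 — deliver 2→0: ·
after 16 — deliver 0→3: n3:foll/t2/[-]
after 17 — deliver 3→0: n0:lead/t2/[q]
after 18 — deliver 2→1: ·
after 19 — crash(0): n0:✗lead/t2/[q]
after 20 — propose(2,'s'): ·
after 21 — timeout(1): n1:cand/t2/[q]
after 22 — deliver 2→1: ·
after 23 — recover(0): n0:foll/t2/[q]
after 24 — deliver 0→2: ·
after 25 — deliver 2→1: ·
after 26 — propose(2,'z'): ·
after 27 — deliver 2→0: ·
after 28 — deliver 0→2: ·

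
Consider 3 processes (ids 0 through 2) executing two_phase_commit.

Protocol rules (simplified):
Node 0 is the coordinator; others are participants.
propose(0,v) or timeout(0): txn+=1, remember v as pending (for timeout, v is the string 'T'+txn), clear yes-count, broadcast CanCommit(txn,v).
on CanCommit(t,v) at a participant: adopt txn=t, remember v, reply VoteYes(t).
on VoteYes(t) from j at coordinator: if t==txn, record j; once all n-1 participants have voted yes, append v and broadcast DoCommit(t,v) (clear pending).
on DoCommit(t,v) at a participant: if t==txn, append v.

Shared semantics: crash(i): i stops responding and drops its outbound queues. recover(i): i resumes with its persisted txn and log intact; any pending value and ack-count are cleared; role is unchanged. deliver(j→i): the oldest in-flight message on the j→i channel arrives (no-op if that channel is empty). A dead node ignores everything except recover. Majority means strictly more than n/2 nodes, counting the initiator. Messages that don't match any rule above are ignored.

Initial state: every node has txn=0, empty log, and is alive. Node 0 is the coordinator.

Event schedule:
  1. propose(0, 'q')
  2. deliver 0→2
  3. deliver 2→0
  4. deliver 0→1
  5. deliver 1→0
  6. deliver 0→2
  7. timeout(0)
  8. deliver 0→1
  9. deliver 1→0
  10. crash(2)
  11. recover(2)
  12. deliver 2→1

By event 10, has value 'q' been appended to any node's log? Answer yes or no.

yes

step 1 propose(0,'q'): 0={coor,t=1,log=-}
step 2 deliver 0→2: 2={part,t=1,log=-}
step 3 deliver 2→0: —
step 4 deliver 0→1: 1={part,t=1,log=-}
step 5 deliver 1→0: 0={coor,t=1,log=q}
step 6 deliver 0→2: 2={part,t=1,log=q}
step 7 timeout(0): 0={coor,t=2,log=q}
step 8 deliver 0→1: 1={part,t=1,log=q}
step 9 deliver 1→0: —
step 10 crash(2): 2={✗part,t=1,log=q}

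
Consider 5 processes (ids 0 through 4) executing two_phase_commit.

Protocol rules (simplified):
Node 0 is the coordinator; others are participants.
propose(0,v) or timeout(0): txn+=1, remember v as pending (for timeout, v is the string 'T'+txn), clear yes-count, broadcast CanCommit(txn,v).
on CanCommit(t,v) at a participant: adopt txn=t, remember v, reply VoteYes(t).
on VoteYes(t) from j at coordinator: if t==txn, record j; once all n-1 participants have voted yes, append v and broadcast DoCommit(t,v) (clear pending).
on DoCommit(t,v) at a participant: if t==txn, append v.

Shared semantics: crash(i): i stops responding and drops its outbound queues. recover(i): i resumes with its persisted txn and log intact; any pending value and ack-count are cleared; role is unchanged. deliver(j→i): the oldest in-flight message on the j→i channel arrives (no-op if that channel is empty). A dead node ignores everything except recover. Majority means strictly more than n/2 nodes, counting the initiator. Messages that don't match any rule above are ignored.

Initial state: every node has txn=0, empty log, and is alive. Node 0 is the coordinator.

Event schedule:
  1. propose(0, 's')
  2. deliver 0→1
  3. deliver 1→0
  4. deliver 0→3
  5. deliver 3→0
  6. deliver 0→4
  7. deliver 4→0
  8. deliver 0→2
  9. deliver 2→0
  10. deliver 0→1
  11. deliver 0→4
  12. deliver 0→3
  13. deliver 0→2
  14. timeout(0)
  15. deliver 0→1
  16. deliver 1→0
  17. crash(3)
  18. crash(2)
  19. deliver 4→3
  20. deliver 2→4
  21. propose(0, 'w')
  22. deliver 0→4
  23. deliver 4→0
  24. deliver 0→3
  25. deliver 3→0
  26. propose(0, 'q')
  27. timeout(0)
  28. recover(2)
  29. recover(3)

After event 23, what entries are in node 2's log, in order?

s

e1 propose(0,'s'): 0[coor,t=1,-]
e2 deliver 0→1: 1[part,t=1,-]
e3 deliver 1→0: ·
e4 deliver 0→3: 3[part,t=1,-]
e5 deliver 3→0: ·
e6 deliver 0→4: 4[part,t=1,-]
e7 deliver 4→0: ·
e8 deliver 0→2: 2[part,t=1,-]
e9 deliver 2→0: 0[coor,t=1,s]
e10 deliver 0→1: 1[part,t=1,s]
e11 deliver 0→4: 4[part,t=1,s]
e12 deliver 0→3: 3[part,t=1,s]
e13 deliver 0→2: 2[part,t=1,s]
e14 timeout(0): 0[coor,t=2,s]
e15 deliver 0→1: 1[part,t=2,s]
e16 deliver 1→0: ·
e17 crash(3): 3[✗part,t=1,s]
e18 crash(2): 2[✗part,t=1,s]
e19 deliver 4→3: ·
e20 deliver 2→4: ·
e21 propose(0,'w'): 0[coor,t=3,s]
e22 deliver 0→4: 4[part,t=2,s]
e23 deliver 4→0: ·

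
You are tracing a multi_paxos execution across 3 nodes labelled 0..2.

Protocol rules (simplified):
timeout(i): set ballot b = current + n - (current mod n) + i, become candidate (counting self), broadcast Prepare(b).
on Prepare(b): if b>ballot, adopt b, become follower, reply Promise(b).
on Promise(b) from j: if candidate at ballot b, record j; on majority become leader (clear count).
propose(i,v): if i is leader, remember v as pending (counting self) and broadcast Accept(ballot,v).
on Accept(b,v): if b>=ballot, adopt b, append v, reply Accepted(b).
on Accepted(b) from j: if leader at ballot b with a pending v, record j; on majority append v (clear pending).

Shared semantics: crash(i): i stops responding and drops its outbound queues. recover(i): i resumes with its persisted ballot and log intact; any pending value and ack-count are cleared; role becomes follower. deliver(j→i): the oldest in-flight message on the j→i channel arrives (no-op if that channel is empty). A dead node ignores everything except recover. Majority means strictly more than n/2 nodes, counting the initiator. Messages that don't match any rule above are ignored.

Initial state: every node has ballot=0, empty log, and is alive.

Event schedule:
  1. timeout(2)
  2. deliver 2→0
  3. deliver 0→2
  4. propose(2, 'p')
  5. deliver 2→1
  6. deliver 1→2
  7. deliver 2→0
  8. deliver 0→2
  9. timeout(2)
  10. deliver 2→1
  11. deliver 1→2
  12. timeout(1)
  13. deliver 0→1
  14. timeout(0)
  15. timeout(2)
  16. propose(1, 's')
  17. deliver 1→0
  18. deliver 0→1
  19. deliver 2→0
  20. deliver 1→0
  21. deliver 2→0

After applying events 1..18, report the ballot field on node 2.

11

step 1 timeout(2): 2={cand,b=5,log=-}
step 2 deliver 2→0: 0={foll,b=5,log=-}
step 3 deliver 0→2: 2={lead,b=5,log=-}
step 4 propose(2,'p'): —
step 5 deliver 2→1: 1={foll,b=5,log=-}
step 6 deliver 1→2: —
step 7 deliver 2→0: 0={foll,b=5,log=p}
step 8 deliver 0→2: 2={lead,b=5,log=p}
step 9 timeout(2): 2={cand,b=8,log=p}
step 10 deliver 2→1: 1={foll,b=5,log=p}
step 11 deliver 1→2: —
step 12 timeout(1): 1={cand,b=7,log=p}
step 13 deliver 0→1: —
step 14 timeout(0): 0={cand,b=6,log=p}
step 15 timeout(2): 2={cand,b=11,log=p}
step 16 propose(1,'s'): —
step 17 deliver 1→0: 0={foll,b=7,log=p}
step 18 deliver 0→1: —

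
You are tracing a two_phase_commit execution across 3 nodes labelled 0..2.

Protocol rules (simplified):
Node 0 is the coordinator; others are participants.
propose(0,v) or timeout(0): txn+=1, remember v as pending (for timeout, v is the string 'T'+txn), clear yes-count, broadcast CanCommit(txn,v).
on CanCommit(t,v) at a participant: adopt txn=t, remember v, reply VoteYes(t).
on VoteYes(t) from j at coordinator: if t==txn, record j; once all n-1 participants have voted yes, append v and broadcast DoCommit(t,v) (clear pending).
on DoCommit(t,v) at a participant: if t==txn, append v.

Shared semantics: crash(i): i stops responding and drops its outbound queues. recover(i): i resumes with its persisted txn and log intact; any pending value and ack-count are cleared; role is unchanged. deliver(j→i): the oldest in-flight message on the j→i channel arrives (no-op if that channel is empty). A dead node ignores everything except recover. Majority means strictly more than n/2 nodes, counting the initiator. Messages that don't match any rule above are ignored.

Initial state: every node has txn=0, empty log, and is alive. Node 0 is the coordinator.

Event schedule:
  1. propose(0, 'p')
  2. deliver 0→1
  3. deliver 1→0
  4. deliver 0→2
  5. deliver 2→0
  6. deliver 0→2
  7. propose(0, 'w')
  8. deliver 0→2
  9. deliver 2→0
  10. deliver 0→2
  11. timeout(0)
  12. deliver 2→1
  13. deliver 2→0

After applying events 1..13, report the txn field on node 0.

3

1. propose(0,'p'):  <0:coor t1 ->
2. deliver 0→1:  <1:part t1 ->
3. deliver 1→0:  nop
4. deliver 0→2:  <2:part t1 ->
5. deliver 2→0:  <0:coor t1 p>
6. deliver 0→2:  <2:part t1 p>
7. propose(0,'w'):  <0:coor t2 p>
8. deliver 0→2:  <2:part t2 p>
9. deliver 2→0:  nop
10. deliver 0→2:  nop
11. timeout(0):  <0:coor t3 p>
12. deliver 2→1:  nop
13. deliver 2→0:  nop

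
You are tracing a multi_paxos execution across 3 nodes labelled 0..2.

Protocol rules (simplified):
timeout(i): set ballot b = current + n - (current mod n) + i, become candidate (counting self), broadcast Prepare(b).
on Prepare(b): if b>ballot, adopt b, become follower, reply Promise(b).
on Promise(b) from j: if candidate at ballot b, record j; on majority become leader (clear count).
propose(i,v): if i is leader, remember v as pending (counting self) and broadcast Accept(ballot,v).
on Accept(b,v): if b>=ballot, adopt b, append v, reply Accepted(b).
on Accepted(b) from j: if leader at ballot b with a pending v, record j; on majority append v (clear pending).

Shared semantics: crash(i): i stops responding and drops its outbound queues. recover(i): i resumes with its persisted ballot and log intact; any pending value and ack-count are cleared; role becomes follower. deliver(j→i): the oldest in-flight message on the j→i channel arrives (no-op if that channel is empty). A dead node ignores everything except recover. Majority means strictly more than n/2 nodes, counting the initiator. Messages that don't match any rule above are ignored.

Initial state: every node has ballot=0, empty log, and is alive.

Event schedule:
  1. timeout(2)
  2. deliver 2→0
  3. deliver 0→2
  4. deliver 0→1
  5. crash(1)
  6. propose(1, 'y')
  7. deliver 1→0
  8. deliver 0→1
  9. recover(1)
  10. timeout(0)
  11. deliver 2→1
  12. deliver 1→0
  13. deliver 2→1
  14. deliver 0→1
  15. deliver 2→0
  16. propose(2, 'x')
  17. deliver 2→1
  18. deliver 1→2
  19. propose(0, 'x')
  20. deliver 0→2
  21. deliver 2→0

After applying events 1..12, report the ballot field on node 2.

5

e1 timeout(2): 2[cand,b=5,-]
e2 deliver 2→0: 0[foll,b=5,-]
e3 deliver 0→2: 2[lead,b=5,-]
e4 deliver 0→1: ·
e5 crash(1): 1[✗foll,b=0,-]
e6 propose(1,'y'): ·
e7 deliver 1→0: ·
e8 deliver 0→1: ·
e9 recover(1): 1[foll,b=0,-]
e10 timeout(0): 0[cand,b=6,-]
e11 deliver 2→1: 1[foll,b=5,-]
e12 deliver 1→0: ·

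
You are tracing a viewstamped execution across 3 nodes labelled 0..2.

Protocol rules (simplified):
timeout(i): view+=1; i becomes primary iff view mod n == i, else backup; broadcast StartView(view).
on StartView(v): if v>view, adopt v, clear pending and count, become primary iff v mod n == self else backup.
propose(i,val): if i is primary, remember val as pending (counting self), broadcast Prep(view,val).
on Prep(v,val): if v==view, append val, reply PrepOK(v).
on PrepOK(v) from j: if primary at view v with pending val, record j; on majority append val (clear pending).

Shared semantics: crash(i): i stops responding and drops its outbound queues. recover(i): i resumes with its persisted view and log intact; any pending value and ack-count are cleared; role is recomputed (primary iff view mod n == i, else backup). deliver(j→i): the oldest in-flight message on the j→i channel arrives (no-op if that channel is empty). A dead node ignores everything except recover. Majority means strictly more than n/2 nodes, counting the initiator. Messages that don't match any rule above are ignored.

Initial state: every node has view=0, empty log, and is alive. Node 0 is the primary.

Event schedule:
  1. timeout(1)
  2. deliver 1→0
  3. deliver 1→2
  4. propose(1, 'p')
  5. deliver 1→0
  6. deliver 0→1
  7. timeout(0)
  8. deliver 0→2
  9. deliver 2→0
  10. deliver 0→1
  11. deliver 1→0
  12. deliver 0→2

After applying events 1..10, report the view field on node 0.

step 1 timeout(1): 1={prim,v=1,log=-}
step 2 deliver 1→0: 0={back,v=1,log=-}
step 3 deliver 1→2: 2={back,v=1,log=-}
step 4 propose(1,'p'): —
step 5 deliver 1→0: 0={back,v=1,log=p}
step 6 deliver 0→1: 1={prim,v=1,log=p}
step 7 timeout(0): 0={back,v=2,log=p}
step 8 deliver 0→2: 2={prim,v=2,log=-}
step 9 deliver 2→0: —
step 10 deliver 0→1: 1={back,v=2,log=p}

2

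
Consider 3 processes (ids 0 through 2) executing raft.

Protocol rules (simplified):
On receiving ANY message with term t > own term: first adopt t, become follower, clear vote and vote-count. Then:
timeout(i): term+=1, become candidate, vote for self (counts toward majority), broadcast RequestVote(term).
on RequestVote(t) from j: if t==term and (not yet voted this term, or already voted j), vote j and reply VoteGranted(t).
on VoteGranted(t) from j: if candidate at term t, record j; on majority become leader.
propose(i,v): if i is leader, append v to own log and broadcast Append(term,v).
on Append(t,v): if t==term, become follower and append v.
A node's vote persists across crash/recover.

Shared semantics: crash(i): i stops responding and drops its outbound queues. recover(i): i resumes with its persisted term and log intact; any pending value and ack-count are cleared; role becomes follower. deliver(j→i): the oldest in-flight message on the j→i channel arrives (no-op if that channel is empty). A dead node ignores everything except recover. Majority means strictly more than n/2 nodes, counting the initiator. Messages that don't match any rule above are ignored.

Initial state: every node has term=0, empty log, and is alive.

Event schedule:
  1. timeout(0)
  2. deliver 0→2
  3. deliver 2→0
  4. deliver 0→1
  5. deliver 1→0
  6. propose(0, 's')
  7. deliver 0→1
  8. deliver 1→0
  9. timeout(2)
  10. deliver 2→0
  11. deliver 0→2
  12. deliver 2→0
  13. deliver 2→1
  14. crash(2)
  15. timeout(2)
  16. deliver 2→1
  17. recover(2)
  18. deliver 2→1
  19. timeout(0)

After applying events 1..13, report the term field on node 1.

2

[1] timeout(0) → N0(cand t1 [-])
[2] deliver 0→2 → N2(foll t1 [-])
[3] deliver 2→0 → N0(lead t1 [-])
[4] deliver 0→1 → N1(foll t1 [-])
[5] deliver 1→0 → ∅
[6] propose(0,'s') → N0(lead t1 [s])
[7] deliver 0→1 → N1(foll t1 [s])
[8] deliver 1→0 → ∅
[9] timeout(2) → N2(cand t2 [-])
[10] deliver 2→0 → N0(foll t2 [s])
[11] deliver 0→2 → ∅
[12] deliver 2→0 → ∅
[13] deliver 2→1 → N1(foll t2 [s])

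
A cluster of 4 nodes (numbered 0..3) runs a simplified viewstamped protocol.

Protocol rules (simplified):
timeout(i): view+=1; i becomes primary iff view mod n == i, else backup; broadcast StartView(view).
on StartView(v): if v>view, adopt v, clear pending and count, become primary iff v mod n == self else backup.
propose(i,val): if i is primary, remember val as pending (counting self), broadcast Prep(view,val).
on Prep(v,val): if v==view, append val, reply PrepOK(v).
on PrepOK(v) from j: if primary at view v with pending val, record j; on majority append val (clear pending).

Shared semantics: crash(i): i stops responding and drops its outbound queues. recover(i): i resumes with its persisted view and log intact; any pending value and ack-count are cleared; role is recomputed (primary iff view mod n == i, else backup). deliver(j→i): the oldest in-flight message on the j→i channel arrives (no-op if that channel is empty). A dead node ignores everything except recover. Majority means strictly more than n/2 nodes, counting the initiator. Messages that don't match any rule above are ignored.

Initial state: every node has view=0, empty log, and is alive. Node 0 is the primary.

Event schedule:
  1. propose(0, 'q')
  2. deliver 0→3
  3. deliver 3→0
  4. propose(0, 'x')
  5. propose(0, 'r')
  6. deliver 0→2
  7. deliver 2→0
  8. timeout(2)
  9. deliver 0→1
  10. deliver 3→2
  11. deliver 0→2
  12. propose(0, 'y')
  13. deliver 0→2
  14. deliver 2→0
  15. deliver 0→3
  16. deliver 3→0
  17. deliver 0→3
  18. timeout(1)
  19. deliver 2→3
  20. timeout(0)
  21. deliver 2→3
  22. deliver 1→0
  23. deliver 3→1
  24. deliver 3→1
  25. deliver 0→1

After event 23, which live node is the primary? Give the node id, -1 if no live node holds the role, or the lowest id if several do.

1. propose(0,'q'):  nop
2. deliver 0→3:  <3:back v0 q>
3. deliver 3→0:  nop
4. propose(0,'x'):  nop
5. propose(0,'r'):  nop
6. deliver 0→2:  <2:back v0 q>
7. deliver 2→0:  nop
8. timeout(2):  <2:back v1 q>
9. deliver 0→1:  <1:back v0 q>
10. deliver 3→2:  nop
11. deliver 0→2:  nop
12. propose(0,'y'):  nop
13. deliver 0→2:  nop
14. deliver 2→0:  <0:back v1 ->
15. deliver 0→3:  <3:back v0 q,x>
16. deliver 3→0:  nop
17. deliver 0→3:  <3:back v0 q,x,r>
18. timeout(1):  <1:prim v1 q>
19. deliver 2→3:  <3:back v1 q,x,r>
20. timeout(0):  <0:back v2 ->
21. deliver 2→3:  nop
22. deliver 1→0:  nop
23. deliver 3→1:  nop

1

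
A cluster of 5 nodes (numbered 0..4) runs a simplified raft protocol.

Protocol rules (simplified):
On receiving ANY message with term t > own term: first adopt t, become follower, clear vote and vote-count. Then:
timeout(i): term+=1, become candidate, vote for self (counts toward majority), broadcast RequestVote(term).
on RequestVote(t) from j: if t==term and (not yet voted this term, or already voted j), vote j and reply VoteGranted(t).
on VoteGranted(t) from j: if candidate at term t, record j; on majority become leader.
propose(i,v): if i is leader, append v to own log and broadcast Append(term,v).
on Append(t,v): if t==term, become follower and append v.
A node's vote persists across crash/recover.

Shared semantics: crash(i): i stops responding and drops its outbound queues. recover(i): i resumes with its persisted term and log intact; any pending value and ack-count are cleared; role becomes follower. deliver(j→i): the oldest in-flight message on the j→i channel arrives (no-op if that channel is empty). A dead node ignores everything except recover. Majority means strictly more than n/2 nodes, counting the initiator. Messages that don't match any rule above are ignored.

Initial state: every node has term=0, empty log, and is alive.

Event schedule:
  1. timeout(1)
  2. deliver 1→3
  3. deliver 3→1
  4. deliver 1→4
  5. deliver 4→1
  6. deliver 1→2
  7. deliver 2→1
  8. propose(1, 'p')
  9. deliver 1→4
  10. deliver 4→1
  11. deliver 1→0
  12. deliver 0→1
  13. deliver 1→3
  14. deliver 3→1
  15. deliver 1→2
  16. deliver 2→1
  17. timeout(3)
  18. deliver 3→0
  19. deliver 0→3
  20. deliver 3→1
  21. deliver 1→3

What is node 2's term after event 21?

[1] timeout(1) → N1(cand t1 [-])
[2] deliver 1→3 → N3(foll t1 [-])
[3] deliver 3→1 → ∅
[4] deliver 1→4 → N4(foll t1 [-])
[5] deliver 4→1 → N1(lead t1 [-])
[6] deliver 1→2 → N2(foll t1 [-])
[7] deliver 2→1 → ∅
[8] propose(1,'p') → N1(lead t1 [p])
[9] deliver 1→4 → N4(foll t1 [p])
[10] deliver 4→1 → ∅
[11] deliver 1→0 → N0(foll t1 [-])
[12] deliver 0→1 → ∅
[13] deliver 1→3 → N3(foll t1 [p])
[14] deliver 3→1 → ∅
[15] deliver 1→2 → N2(foll t1 [p])
[16] deliver 2→1 → ∅
[17] timeout(3) → N3(cand t2 [p])
[18] deliver 3→0 → N0(foll t2 [-])
[19] deliver 0→3 → ∅
[20] deliver 3→1 → N1(foll t2 [p])
[21] deliver 1→3 → N3(lead t2 [p])

1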